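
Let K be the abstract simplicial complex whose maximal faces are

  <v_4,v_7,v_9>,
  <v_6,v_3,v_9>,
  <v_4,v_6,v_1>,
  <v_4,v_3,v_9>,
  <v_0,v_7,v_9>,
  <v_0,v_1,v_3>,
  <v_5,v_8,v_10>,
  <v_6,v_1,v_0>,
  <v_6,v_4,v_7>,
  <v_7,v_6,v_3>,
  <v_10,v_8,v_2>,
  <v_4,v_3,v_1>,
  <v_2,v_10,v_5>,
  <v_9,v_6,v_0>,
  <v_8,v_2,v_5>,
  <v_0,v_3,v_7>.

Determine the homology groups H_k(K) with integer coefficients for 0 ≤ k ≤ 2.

Take the total order v_0 < v_1 < v_2 < v_3 < v_4 < v_5 < v_6 < v_7 < v_8 < v_9 < v_10 on the vertex set. Then K (dimension 2) consists of the simplices:

  0-simplices (11): [v_0], [v_1], [v_2], [v_3], [v_4], [v_5], [v_6], [v_7], [v_8], [v_9], [v_10]
  1-simplices (24): (24 of them)
  2-simplices (16): (16 of them)

giving chain groups C_0 ≅ Z^11, C_1 ≅ Z^24, C_2 ≅ Z^16.

∂_1: C_1 → C_0 sends each edge [p,q] (with p < q) to q − p. For instance
  ∂[v_1,v_6] = [v_6] − [v_1].
This gives a 11×24 integer matrix of rank 9; reducing to Smith normal form yields diagonal entries (1,1,1,1,1,1,1,1,1).

The boundary map ∂_2: C_2 → C_1 maps a triangle to the signed sum of its edges. For instance
  ∂[v_0,v_6,v_9] = [v_6,v_9] − [v_0,v_9] + [v_0,v_6],
  ∂[v_2,v_5,v_10] = [v_5,v_10] − [v_2,v_10] + [v_2,v_5].
The 24×16 boundary matrix has rank 15 and Smith normal form diag(1,1,1,1,1,1,1,1,1,1,1,1,1,1,2).

From H_k ≅ ker(∂_k) / im(∂_{k+1}) we obtain:

  H_0: rank C_0 − rank ∂_1 = 11 − 9 = 2, and the invariant factors of ∂_1 are all 1, so H_0 ≅ Z^2.
  H_1: rank ker ∂_1 − rank ∂_2 = (24 − 9) − 15 = 0, and ∂_2 has invariant factor 2 > 1, so H_1 ≅ Z/2Z.
  H_2: rank ker ∂_2 − rank ∂_3 = (16 − 15) − 0 = 1, and there is no ∂_3, so H_2 ≅ Z.

(K is a triangulation of the disjoint union of the 2-sphere S^2 and the real projective plane RP^2.)

H_0 ≅ Z^2,  H_1 ≅ Z/2Z,  H_2 ≅ Z.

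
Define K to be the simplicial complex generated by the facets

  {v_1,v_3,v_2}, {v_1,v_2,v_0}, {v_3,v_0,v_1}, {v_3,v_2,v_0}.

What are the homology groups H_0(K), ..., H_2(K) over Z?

H_0 = Z,  H_1 = 0,  H_2 = Z.

Take the total order v_0 < v_1 < v_2 < v_3 on the vertex set. Then K (dimension 2) consists of the simplices:

  0-simplices (4): [v_0], [v_1], [v_2], [v_3]
  1-simplices (6): [v_0,v_1], [v_0,v_2], [v_0,v_3], [v_1,v_2], [v_1,v_3], [v_2,v_3]
  2-simplices (4): [v_0,v_1,v_2], [v_0,v_1,v_3], [v_0,v_2,v_3], [v_1,v_2,v_3]

Hence C_0 ≅ Z^4, C_1 ≅ Z^6, C_2 ≅ Z^4.

Boundary ∂_1: C_1 → C_0 is given by ∂[p,q] = [q] − [p].
The 4×6 boundary matrix has rank 3 and Smith normal form diag(1,1,1).

∂_2: C_2 → C_1 maps a triangle to the signed sum of its edges. For instance
  ∂[v_0,v_1,v_3] = [v_1,v_3] − [v_0,v_3] + [v_0,v_1],
  ∂[v_0,v_2,v_3] = [v_2,v_3] − [v_0,v_3] + [v_0,v_2].
This gives a 6×4 integer matrix of rank 3; reducing to Smith normal form yields diagonal entries (1,1,1).

Reading off H_k = ker ∂_k / im ∂_{k+1}:

  H_0: rank C_0 − rank ∂_1 = 4 − 3 = 1, and the invariant factors of ∂_1 are all 1, so H_0 = Z.
  H_1: rank ker ∂_1 − rank ∂_2 = (6 − 3) − 3 = 0, and the invariant factors of ∂_2 are all 1, so H_1 = 0.
  H_2: rank ker ∂_2 − rank ∂_3 = (4 − 3) − 0 = 1, and there is no ∂_3, so H_2 = Z.

(K is a triangulation of the 2-sphere S^2.)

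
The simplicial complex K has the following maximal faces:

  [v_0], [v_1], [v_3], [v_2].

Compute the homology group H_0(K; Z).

Fix the vertex order v_0 < v_1 < v_2 < v_3 and write every simplex with vertices in increasing order. Then dim K = 0 and the simplices of K are:

  0-simplices (4): [v_0], [v_1], [v_2], [v_3]

so the chain groups are C_0 ≅ Z^4.

Now H_k = ker ∂_k / im ∂_{k+1}, so:

  H_0: rank C_0 − rank ∂_1 = 4 − 0 = 4, and there is no ∂_1, so H_0 ≅ Z^4.

H_0 = Z^4.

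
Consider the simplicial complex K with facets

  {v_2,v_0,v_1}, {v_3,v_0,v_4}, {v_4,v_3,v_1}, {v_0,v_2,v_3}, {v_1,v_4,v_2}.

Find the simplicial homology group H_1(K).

We work with the vertex ordering v_0 < v_1 < v_2 < v_3 < v_4. The simplices of K, each written with vertices in increasing order, are:

  0-simplices (5): [v_0], [v_1], [v_2], [v_3], [v_4]
  1-simplices (10): [v_0,v_1], [v_0,v_2], [v_0,v_3], [v_0,v_4], [v_1,v_2], [v_1,v_3], [v_1,v_4], [v_2,v_3], [v_2,v_4], [v_3,v_4]
  2-simplices (5): [v_0,v_1,v_2], [v_0,v_2,v_3], [v_0,v_3,v_4], [v_1,v_2,v_4], [v_1,v_3,v_4]

giving chain groups C_0 ≅ Z^5, C_1 ≅ Z^10, C_2 ≅ Z^5.

The boundary map ∂_1: C_1 → C_0 maps an edge to its endpoints' difference, ∂[p,q] = q − p.
The resulting 5×10 matrix has rank 4, and its Smith normal form has invariant factors (1,1,1,1).

∂_2: C_2 → C_1 maps a triangle to the signed sum of its edges. For instance
  ∂[v_0,v_3,v_4] = [v_3,v_4] − [v_0,v_4] + [v_0,v_3],
  ∂[v_1,v_2,v_4] = [v_2,v_4] − [v_1,v_4] + [v_1,v_2].
This gives a 10×5 integer matrix of rank 5; reducing to Smith normal form yields diagonal entries (1,1,1,1,1).

Now H_k = ker ∂_k / im ∂_{k+1}, so:

  H_1: rank ker ∂_1 − rank ∂_2 = (10 − 4) − 5 = 1, and the invariant factors of ∂_2 are all 1, so H_1 = Z.

(K is a triangulation of the Möbius band.)

H_1 ≅ Z.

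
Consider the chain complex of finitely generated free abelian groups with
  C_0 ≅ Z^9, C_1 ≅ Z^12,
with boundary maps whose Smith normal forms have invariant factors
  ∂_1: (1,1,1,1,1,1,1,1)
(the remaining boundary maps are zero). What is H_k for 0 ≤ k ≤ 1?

H_0: b_0 = 9 − 0 − 8 = 1; torsion from ∂_1 factors > 1: none. So H_0 = Z.
H_1: b_1 = 12 − 8 − 0 = 4; torsion from ∂_2 factors > 1: none. So H_1 = Z^4.

H_0 = Z,  H_1 = Z^4.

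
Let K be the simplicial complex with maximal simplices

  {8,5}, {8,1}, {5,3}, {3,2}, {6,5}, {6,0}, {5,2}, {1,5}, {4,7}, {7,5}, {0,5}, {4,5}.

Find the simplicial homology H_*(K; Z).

H_0 = Z,  H_1 = Z^4.

We work with the vertex ordering 0 < 1 < 2 < 3 < 4 < 5 < 6 < 7 < 8. The simplices of K, each written with vertices in increasing order, are:

  0-simplices (9): [0], [1], [2], [3], [4], [5], [6], [7], [8]
  1-simplices (12): [0,5], [0,6], [1,5], [1,8], [2,3], [2,5], [3,5], [4,5], [4,7], [5,6], [5,7], [5,8]

so the chain groups are C_0 ≅ Z^9, C_1 ≅ Z^12.

Boundary ∂_1: C_1 → C_0 sends each edge [p,q] (with p < q) to q − p.
The resulting 9×12 matrix has rank 8, and its Smith normal form has invariant factors (1,1,1,1,1,1,1,1).

Reading off H_k = ker ∂_k / im ∂_{k+1}:

  H_0: rank C_0 − rank ∂_1 = 9 − 8 = 1, and the invariant factors of ∂_1 are all 1, so H_0 ≅ Z.
  H_1: rank ker ∂_1 − rank ∂_2 = (12 − 8) − 0 = 4, and there is no ∂_2, so H_1 ≅ Z^4.

(K is a triangulation of a wedge of 4 circles.)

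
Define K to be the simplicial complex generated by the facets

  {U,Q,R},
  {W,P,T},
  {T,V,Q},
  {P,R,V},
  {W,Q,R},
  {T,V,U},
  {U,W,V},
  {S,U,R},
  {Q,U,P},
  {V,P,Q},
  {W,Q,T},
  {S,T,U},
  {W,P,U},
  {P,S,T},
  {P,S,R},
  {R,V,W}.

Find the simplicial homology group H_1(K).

H_1 = Z^2.

K has 8 vertices, 24 edges, 16 triangles.
rank ∂_1 = 7, rank ∂_2 = 15 ⇒ b_1 = 24 − 7 − 15 = 2; all invariant factors of ∂_2 are 1 so no torsion. So H_1 ≅ Z^2.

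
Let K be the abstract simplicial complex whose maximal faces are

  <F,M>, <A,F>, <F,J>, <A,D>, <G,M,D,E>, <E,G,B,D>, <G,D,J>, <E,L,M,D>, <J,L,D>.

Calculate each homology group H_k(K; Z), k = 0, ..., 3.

Order the vertices as A < B < D < E < F < G < J < L < M. Listing each simplex with vertices in this order, K has dimension 3 with simplices:

  0-simplices (9): A, B, D, E, F, G, J, L, M
  1-simplices (19): AD, AF, BD, BE, BG, DE, DG, DJ, DL, DM, EG, EL, EM, FJ, FM, GJ, GM, JL, LM
  2-simplices (12): BDE, BDG, BEG, DEG, DEL, DEM, DGJ, DGM, DJL, DLM, EGM, ELM
  3-simplices (3): BDEG, DEGM, DELM

so the chain groups are C_0 ≅ Z^9, C_1 ≅ Z^19, C_2 ≅ Z^12, C_3 ≅ Z^3.

∂_1: C_1 → C_0 is given by ∂[p,q] = [q] − [p]. For instance
  ∂DG = G − D.
The resulting 9×19 matrix has rank 8, and its Smith normal form has invariant factors (1,1,1,1,1,1,1,1).

Boundary ∂_2: C_2 → C_1 sends each 2-simplex [p,q,r] to [q,r] − [p,r] + [p,q]. For instance
  ∂ELM = LM − EM + EL,
  ∂BEG = EG − BG + BE.
As a 19×12 matrix over Z this has rank 9, with invariant factors (1,1,1,1,1,1,1,1,1).

∂_3: C_3 → C_2 sends each 3-simplex σ to the alternating sum Σ_i (−1)^i (σ with its i-th vertex removed). For instance
  ∂DELM = ELM − DLM + DEM − DEL,
  ∂DEGM = EGM − DGM + DEM − DEG.
This gives a 12×3 integer matrix of rank 3; reducing to Smith normal form yields diagonal entries (1,1,1).

Computing H_k = (kernel of ∂_k) / (image of ∂_{k+1}):

  H_0: rank C_0 − rank ∂_1 = 9 − 8 = 1, and the invariant factors of ∂_1 are all 1, so H_0 ≅ Z.
  H_1: rank ker ∂_1 − rank ∂_2 = (19 − 8) − 9 = 2, and the invariant factors of ∂_2 are all 1, so H_1 ≅ Z^2.
  H_2: rank ker ∂_2 − rank ∂_3 = (12 − 9) − 3 = 0, and the invariant factors of ∂_3 are all 1, so H_2 ≅ 0.
  H_3: rank ker ∂_3 − rank ∂_4 = (3 − 3) − 0 = 0, and there is no ∂_4, so H_3 ≅ 0.

H_0 ≅ Z,  H_1 ≅ Z^2,  H_2 = 0,  H_3 = 0.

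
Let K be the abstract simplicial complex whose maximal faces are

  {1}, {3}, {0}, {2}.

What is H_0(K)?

Fix the vertex order 0 < 1 < 2 < 3 and write every simplex with vertices in increasing order. Then dim K = 0 and the simplices of K are:

  0-simplices (4): [0], [1], [2], [3]

Hence C_0 ≅ Z^4.

Now H_k = ker ∂_k / im ∂_{k+1}, so:

  H_0: rank C_0 − rank ∂_1 = 4 − 0 = 4, and there is no ∂_1, so H_0 = Z^4.

(K is a triangulation of a set of 4 points.)

H_0 ≅ Z^4.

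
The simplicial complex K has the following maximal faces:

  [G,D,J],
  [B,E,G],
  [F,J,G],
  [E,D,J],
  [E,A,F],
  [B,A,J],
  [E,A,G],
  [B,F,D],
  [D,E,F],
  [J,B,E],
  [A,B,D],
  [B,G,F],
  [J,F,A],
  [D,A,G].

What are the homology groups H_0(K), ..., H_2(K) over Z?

We work with the vertex ordering A < B < D < E < F < G < J. The simplices of K, each written with vertices in increasing order, are:

  0-simplices (7): A, B, D, E, F, G, J
  1-simplices (21): AB, AD, AE, AF, AG, AJ, BD, BE, BF, BG, BJ, DE, DF, DG, DJ, EF, EG, EJ, FG, FJ, GJ
  2-simplices (14): ABD, ABJ, ADG, AEF, AEG, AFJ, BDF, BEG, BEJ, BFG, DEF, DEJ, DGJ, FGJ

giving chain groups C_0 ≅ Z^7, C_1 ≅ Z^21, C_2 ≅ Z^14.

The boundary map ∂_1: C_1 → C_0 is given by ∂[p,q] = [q] − [p]. For instance
  ∂DF = F − D.
As a 7×21 matrix over Z this has rank 6, with invariant factors (1,1,1,1,1,1).

The boundary map ∂_2: C_2 → C_1 sends each 2-simplex [p,q,r] to [q,r] − [p,r] + [p,q]. For instance
  ∂FGJ = GJ − FJ + FG,
  ∂ADG = DG − AG + AD.
As a 21×14 matrix over Z this has rank 13, with invariant factors (1,1,1,1,1,1,1,1,1,1,1,1,1).

Now H_k = ker ∂_k / im ∂_{k+1}, so:

  H_0: rank C_0 − rank ∂_1 = 7 − 6 = 1, and the invariant factors of ∂_1 are all 1, so H_0 = Z.
  H_1: rank ker ∂_1 − rank ∂_2 = (21 − 6) − 13 = 2, and the invariant factors of ∂_2 are all 1, so H_1 = Z^2.
  H_2: rank ker ∂_2 − rank ∂_3 = (14 − 13) − 0 = 1, and there is no ∂_3, so H_2 = Z.

As a check, the Euler characteristic is 7 − 21 + 14 = 0, which agrees with 1 − 2 + 1 = 0.
(K is a triangulation of the torus T^2.)

H_0 = Z,  H_1 = Z^2,  H_2 = Z.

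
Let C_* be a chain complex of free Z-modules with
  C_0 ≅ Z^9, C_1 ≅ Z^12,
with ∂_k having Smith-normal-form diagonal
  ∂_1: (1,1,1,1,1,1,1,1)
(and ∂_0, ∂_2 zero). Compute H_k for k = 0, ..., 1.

H_0 = Z,  H_1 = Z^4.

H_0: b_0 = 9 − 0 − 8 = 1; torsion from ∂_1 factors > 1: none. So H_0 = Z.
H_1: b_1 = 12 − 8 − 0 = 4; torsion from ∂_2 factors > 1: none. So H_1 = Z^4.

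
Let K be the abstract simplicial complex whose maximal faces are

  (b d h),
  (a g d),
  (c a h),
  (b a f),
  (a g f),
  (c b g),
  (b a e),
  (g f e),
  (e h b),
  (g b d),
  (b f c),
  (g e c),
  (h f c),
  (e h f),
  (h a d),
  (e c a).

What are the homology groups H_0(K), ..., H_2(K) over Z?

H_0 = Z,  H_1 = Z^2,  H_2 = Z.

We work with the vertex ordering a < b < c < d < e < f < g < h. The simplices of K, each written with vertices in increasing order, are:

  0-simplices (8): a, b, c, d, e, f, g, h
  1-simplices (24): ab, ac, ad, ae, af, ag, ah, bc, bd, be, bf, bg, bh, ce, cf, cg, ch, dg, dh, ef, eg, eh, fg, fh
  2-simplices (16): abe, abf, ace, ach, adg, adh, afg, bcf, bcg, bdg, bdh, beh, ceg, cfh, efg, efh

Hence C_0 ≅ Z^8, C_1 ≅ Z^24, C_2 ≅ Z^16.

Boundary ∂_1: C_1 → C_0 is given by ∂[p,q] = [q] − [p].
As a 8×24 matrix over Z this has rank 7, with invariant factors (1,1,1,1,1,1,1).

∂_2: C_2 → C_1 maps a triangle to the signed sum of its edges. For instance
  ∂cfh = fh − ch + cf,
  ∂bdg = dg − bg + bd.
The resulting 24×16 matrix has rank 15, and its Smith normal form has invariant factors (1,1,1,1,1,1,1,1,1,1,1,1,1,1,1).

Reading off H_k = ker ∂_k / im ∂_{k+1}:

  H_0: rank C_0 − rank ∂_1 = 8 − 7 = 1, and the invariant factors of ∂_1 are all 1, so H_0 ≅ Z.
  H_1: rank ker ∂_1 − rank ∂_2 = (24 − 7) − 15 = 2, and the invariant factors of ∂_2 are all 1, so H_1 ≅ Z^2.
  H_2: rank ker ∂_2 − rank ∂_3 = (16 − 15) − 0 = 1, and there is no ∂_3, so H_2 ≅ Z.

(K is a triangulation of the torus T^2.)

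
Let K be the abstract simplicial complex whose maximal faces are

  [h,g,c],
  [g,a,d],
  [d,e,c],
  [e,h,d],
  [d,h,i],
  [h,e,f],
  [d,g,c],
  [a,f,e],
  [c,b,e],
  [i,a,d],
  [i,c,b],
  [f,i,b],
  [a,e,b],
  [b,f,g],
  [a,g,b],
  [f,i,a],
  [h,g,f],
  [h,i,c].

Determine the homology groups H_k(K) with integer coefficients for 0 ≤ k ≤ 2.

H_0 = Z,  H_1 = Z ⊕ Z/2,  H_2 = 0.

Fix the vertex order a < b < c < d < e < f < g < h < i and write every simplex with vertices in increasing order. Then dim K = 2 and the simplices of K are:

  0-simplices (9): a, b, c, d, e, f, g, h, i
  1-simplices (27): ab, ad, ae, af, ag, ai, bc, be, bf, bg, bi, cd, ce, cg, ch, ci, de, dg, dh, di, ef, eh, fg, fh, fi, gh, hi
  2-simplices (18): abe, abg, adg, adi, aef, afi, bce, bci, bfg, bfi, cde, cdg, cgh, chi, deh, dhi, efh, fgh

Hence C_0 ≅ Z^9, C_1 ≅ Z^27, C_2 ≅ Z^18.

∂_1: C_1 → C_0 maps an edge to its endpoints' difference, ∂[p,q] = q − p.
As a 9×27 matrix over Z this has rank 8, with invariant factors (1,1,1,1,1,1,1,1).

Boundary ∂_2: C_2 → C_1 maps a triangle to the signed sum of its edges. For instance
  ∂dhi = hi − di + dh,
  ∂efh = fh − eh + ef.
This gives a 27×18 integer matrix of rank 18; reducing to Smith normal form yields diagonal entries (1,1,1,1,1,1,1,1,1,1,1,1,1,1,1,1,1,2).

Now H_k = ker ∂_k / im ∂_{k+1}, so:

  H_0: rank C_0 − rank ∂_1 = 9 − 8 = 1, and the invariant factors of ∂_1 are all 1, so H_0 = Z.
  H_1: rank ker ∂_1 − rank ∂_2 = (27 − 8) − 18 = 1, and ∂_2 has invariant factor 2 > 1, so H_1 = Z ⊕ Z/2.
  H_2: rank ker ∂_2 − rank ∂_3 = (18 − 18) − 0 = 0, and there is no ∂_3, so H_2 = 0.

(K is a triangulation of the Klein bottle.)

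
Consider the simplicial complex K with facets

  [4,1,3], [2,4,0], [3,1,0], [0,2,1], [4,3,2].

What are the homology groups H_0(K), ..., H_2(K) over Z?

We work with the vertex ordering 0 < 1 < 2 < 3 < 4. The simplices of K, each written with vertices in increasing order, are:

  0-simplices (5): [0], [1], [2], [3], [4]
  1-simplices (10): [0,1], [0,2], [0,3], [0,4], [1,2], [1,3], [1,4], [2,3], [2,4], [3,4]
  2-simplices (5): [0,1,2], [0,1,3], [0,2,4], [1,3,4], [2,3,4]

Hence C_0 ≅ Z^5, C_1 ≅ Z^10, C_2 ≅ Z^5.

∂_1: C_1 → C_0 sends each edge [p,q] (with p < q) to q − p.
This gives a 5×10 integer matrix of rank 4; reducing to Smith normal form yields diagonal entries (1,1,1,1).

Boundary ∂_2: C_2 → C_1 sends each 2-simplex [p,q,r] to [q,r] − [p,r] + [p,q]. For instance
  ∂[0,1,3] = [1,3] − [0,3] + [0,1],
  ∂[0,2,4] = [2,4] − [0,4] + [0,2].
This gives a 10×5 integer matrix of rank 5; reducing to Smith normal form yields diagonal entries (1,1,1,1,1).

From H_k ≅ ker(∂_k) / im(∂_{k+1}) we obtain:

  H_0: rank C_0 − rank ∂_1 = 5 − 4 = 1, and the invariant factors of ∂_1 are all 1, so H_0 = Z.
  H_1: rank ker ∂_1 − rank ∂_2 = (10 − 4) − 5 = 1, and the invariant factors of ∂_2 are all 1, so H_1 = Z.
  H_2: rank ker ∂_2 − rank ∂_3 = (5 − 5) − 0 = 0, and there is no ∂_3, so H_2 = 0.

H_0 = Z,  H_1 = Z,  H_2 = 0.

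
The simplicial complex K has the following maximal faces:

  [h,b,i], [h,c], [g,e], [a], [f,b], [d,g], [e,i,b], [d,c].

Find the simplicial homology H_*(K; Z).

Take the total order a < b < c < d < e < f < g < h < i on the vertex set. Then K (dimension 2) consists of the simplices:

  0-simplices (9): a, b, c, d, e, f, g, h, i
  1-simplices (10): be, bf, bh, bi, cd, ch, dg, eg, ei, hi
  2-simplices (2): bei, bhi

Hence C_0 ≅ Z^9, C_1 ≅ Z^10, C_2 ≅ Z^2.

The boundary map ∂_1: C_1 → C_0 sends each edge [p,q] (with p < q) to q − p. For instance
  ∂cd = d − c.
The 9×10 boundary matrix has rank 7 and Smith normal form diag(1,1,1,1,1,1,1).

Boundary ∂_2: C_2 → C_1 acts by ∂[p,q,r] = [q,r] − [p,r] + [p,q]. For instance
  ∂bei = ei − bi + be,
  ∂bhi = hi − bi + bh.
This gives a 10×2 integer matrix of rank 2; reducing to Smith normal form yields diagonal entries (1,1).

Computing H_k = (kernel of ∂_k) / (image of ∂_{k+1}):

  H_0: rank C_0 − rank ∂_1 = 9 − 7 = 2, and the invariant factors of ∂_1 are all 1, so H_0 = Z^2.
  H_1: rank ker ∂_1 − rank ∂_2 = (10 − 7) − 2 = 1, and the invariant factors of ∂_2 are all 1, so H_1 = Z.
  H_2: rank ker ∂_2 − rank ∂_3 = (2 − 2) − 0 = 0, and there is no ∂_3, so H_2 = 0.

H_0 = Z^2,  H_1 = Z,  H_2 = 0.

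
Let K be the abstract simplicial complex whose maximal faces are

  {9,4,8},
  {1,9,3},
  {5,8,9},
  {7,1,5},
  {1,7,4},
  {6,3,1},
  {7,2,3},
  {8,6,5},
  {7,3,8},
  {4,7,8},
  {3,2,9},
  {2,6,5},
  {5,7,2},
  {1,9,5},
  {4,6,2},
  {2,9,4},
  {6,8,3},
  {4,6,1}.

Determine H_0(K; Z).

H_0 ≅ Z.

Fix the vertex order 1 < 2 < 3 < 4 < 5 < 6 < 7 < 8 < 9 and write every simplex with vertices in increasing order. Then dim K = 2 and the simplices of K are:

  0-simplices (9): [1], [2], [3], [4], [5], [6], [7], [8], [9]
  1-simplices (27): (27 of them)
  2-simplices (18): [1,3,6], [1,3,9], [1,4,6], [1,4,7], [1,5,7], [1,5,9], [2,3,7], [2,3,9], [2,4,6], [2,4,9], [2,5,6], [2,5,7], [3,6,8], [3,7,8], [4,7,8], [4,8,9], [5,6,8], [5,8,9]

so the chain groups are C_0 ≅ Z^9, C_1 ≅ Z^27, C_2 ≅ Z^18.

Boundary ∂_1: C_1 → C_0 sends each edge [p,q] (with p < q) to q − p.
The 9×27 boundary matrix has rank 8 and Smith normal form diag(1,1,1,1,1,1,1,1).

∂_2: C_2 → C_1 sends each 2-simplex [p,q,r] to [q,r] − [p,r] + [p,q]. For instance
  ∂[1,3,6] = [3,6] − [1,6] + [1,3],
  ∂[4,8,9] = [8,9] − [4,9] + [4,8].
This gives a 27×18 integer matrix of rank 17; reducing to Smith normal form yields diagonal entries (1,1,1,1,1,1,1,1,1,1,1,1,1,1,1,1,1).

Reading off H_k = ker ∂_k / im ∂_{k+1}:

  H_0: rank C_0 − rank ∂_1 = 9 − 8 = 1, and the invariant factors of ∂_1 are all 1, so H_0 = Z.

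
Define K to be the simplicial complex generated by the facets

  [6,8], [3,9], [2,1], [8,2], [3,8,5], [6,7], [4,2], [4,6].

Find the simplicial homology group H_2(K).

Take the total order 1 < 2 < 3 < 4 < 5 < 6 < 7 < 8 < 9 on the vertex set. Then K (dimension 2) consists of the simplices:

  0-simplices (9): [1], [2], [3], [4], [5], [6], [7], [8], [9]
  1-simplices (10): [1,2], [2,4], [2,8], [3,5], [3,8], [3,9], [4,6], [5,8], [6,7], [6,8]
  2-simplices (1): [3,5,8]

so the chain groups are C_0 ≅ Z^9, C_1 ≅ Z^10, C_2 ≅ Z^1.

∂_1: C_1 → C_0 maps an edge to its endpoints' difference, ∂[p,q] = q − p. For instance
  ∂[3,5] = [5] − [3].
The 9×10 boundary matrix has rank 8 and Smith normal form diag(1,1,1,1,1,1,1,1).

∂_2: C_2 → C_1 sends each 2-simplex [p,q,r] to [q,r] − [p,r] + [p,q]. For instance
  ∂[3,5,8] = [5,8] − [3,8] + [3,5].
The resulting 10×1 matrix has rank 1, and its Smith normal form has invariant factors (1).

Reading off H_k = ker ∂_k / im ∂_{k+1}:

  H_2: rank ker ∂_2 − rank ∂_3 = (1 − 1) − 0 = 0, and there is no ∂_3, so H_2 = 0.

H_2 = 0.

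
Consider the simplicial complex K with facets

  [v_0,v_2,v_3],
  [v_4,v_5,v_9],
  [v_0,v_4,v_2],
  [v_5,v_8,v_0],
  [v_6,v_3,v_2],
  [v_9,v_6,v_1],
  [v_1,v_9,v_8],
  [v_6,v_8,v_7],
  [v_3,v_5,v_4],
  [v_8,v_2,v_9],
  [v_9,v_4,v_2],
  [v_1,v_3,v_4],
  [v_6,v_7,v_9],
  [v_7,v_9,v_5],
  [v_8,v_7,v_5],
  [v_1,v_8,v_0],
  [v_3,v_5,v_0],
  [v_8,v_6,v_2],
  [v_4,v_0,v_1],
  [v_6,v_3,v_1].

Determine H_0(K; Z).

H_0 = Z.

We work with the vertex ordering v_0 < v_1 < v_2 < v_3 < v_4 < v_5 < v_6 < v_7 < v_8 < v_9. The simplices of K, each written with vertices in increasing order, are:

  0-simplices (10): [v_0], [v_1], [v_2], [v_3], [v_4], [v_5], [v_6], [v_7], [v_8], [v_9]
  1-simplices (30): (30 of them)
  2-simplices (20): (20 of them)

Hence C_0 ≅ Z^10, C_1 ≅ Z^30, C_2 ≅ Z^20.

Boundary ∂_1: C_1 → C_0 sends each edge [p,q] (with p < q) to q − p.
As a 10×30 matrix over Z this has rank 9, with invariant factors (1,1,1,1,1,1,1,1,1).

The boundary map ∂_2: C_2 → C_1 acts by ∂[p,q,r] = [q,r] − [p,r] + [p,q]. For instance
  ∂[v_4,v_5,v_9] = [v_5,v_9] − [v_4,v_9] + [v_4,v_5],
  ∂[v_2,v_8,v_9] = [v_8,v_9] − [v_2,v_9] + [v_2,v_8].
The resulting 30×20 matrix has rank 20, and its Smith normal form has invariant factors (1,1,1,1,1,1,1,1,1,1,1,1,1,1,1,1,1,1,1,2).

Reading off H_k = ker ∂_k / im ∂_{k+1}:

  H_0: rank C_0 − rank ∂_1 = 10 − 9 = 1, and the invariant factors of ∂_1 are all 1, so H_0 = Z.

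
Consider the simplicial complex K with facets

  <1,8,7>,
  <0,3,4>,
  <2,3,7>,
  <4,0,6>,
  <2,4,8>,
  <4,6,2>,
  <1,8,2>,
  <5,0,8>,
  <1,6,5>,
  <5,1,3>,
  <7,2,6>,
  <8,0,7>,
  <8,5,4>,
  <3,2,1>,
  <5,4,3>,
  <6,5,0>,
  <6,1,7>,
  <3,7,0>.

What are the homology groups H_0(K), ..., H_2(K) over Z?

Take the total order 0 < 1 < 2 < 3 < 4 < 5 < 6 < 7 < 8 on the vertex set. Then K (dimension 2) consists of the simplices:

  0-simplices (9): [0], [1], [2], [3], [4], [5], [6], [7], [8]
  1-simplices (27): (27 of them)
  2-simplices (18): [0,3,4], [0,3,7], [0,4,6], [0,5,6], [0,5,8], [0,7,8], [1,2,3], [1,2,8], [1,3,5], [1,5,6], [1,6,7], [1,7,8], [2,3,7], [2,4,6], [2,4,8], [2,6,7], [3,4,5], [4,5,8]

giving chain groups C_0 ≅ Z^9, C_1 ≅ Z^27, C_2 ≅ Z^18.

∂_1: C_1 → C_0 is given by ∂[p,q] = [q] − [p]. For instance
  ∂[1,6] = [6] − [1].
The resulting 9×27 matrix has rank 8, and its Smith normal form has invariant factors (1,1,1,1,1,1,1,1).

∂_2: C_2 → C_1 maps a triangle to the signed sum of its edges. For instance
  ∂[0,5,8] = [5,8] − [0,8] + [0,5],
  ∂[2,4,6] = [4,6] − [2,6] + [2,4].
The resulting 27×18 matrix has rank 18, and its Smith normal form has invariant factors (1,1,1,1,1,1,1,1,1,1,1,1,1,1,1,1,1,2).

Reading off H_k = ker ∂_k / im ∂_{k+1}:

  H_0: rank C_0 − rank ∂_1 = 9 − 8 = 1, and the invariant factors of ∂_1 are all 1, so H_0 = Z.
  H_1: rank ker ∂_1 − rank ∂_2 = (27 − 8) − 18 = 1, and ∂_2 has invariant factor 2 > 1, so H_1 = Z × Z/2.
  H_2: rank ker ∂_2 − rank ∂_3 = (18 − 18) − 0 = 0, and there is no ∂_3, so H_2 = 0.

As a check, the Euler characteristic is 9 − 27 + 18 = 0, which agrees with 1 − 1 + 0 = 0.

H_0 = Z,  H_1 = Z × Z/2,  H_2 = 0.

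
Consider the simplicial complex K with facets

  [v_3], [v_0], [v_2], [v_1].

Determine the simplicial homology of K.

K has 4 vertices.
rank ∂_0 = 0, rank ∂_1 = 0 ⇒ b_0 = 4 − 0 − 0 = 4. So H_0 = Z^4.

H_0 = Z^4.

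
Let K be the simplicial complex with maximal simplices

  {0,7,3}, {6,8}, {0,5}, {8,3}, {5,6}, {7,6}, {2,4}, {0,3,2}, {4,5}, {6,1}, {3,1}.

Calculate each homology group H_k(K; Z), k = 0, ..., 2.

Take the total order 0 < 1 < 2 < 3 < 4 < 5 < 6 < 7 < 8 on the vertex set. Then K (dimension 2) consists of the simplices:

  0-simplices (9): [0], [1], [2], [3], [4], [5], [6], [7], [8]
  1-simplices (14): [0,2], [0,3], [0,5], [0,7], [1,3], [1,6], [2,3], [2,4], [3,7], [3,8], [4,5], [5,6], [6,7], [6,8]
  2-simplices (2): [0,2,3], [0,3,7]

so the chain groups are C_0 ≅ Z^9, C_1 ≅ Z^14, C_2 ≅ Z^2.

The boundary map ∂_1: C_1 → C_0 maps an edge to its endpoints' difference, ∂[p,q] = q − p.
This gives a 9×14 integer matrix of rank 8; reducing to Smith normal form yields diagonal entries (1,1,1,1,1,1,1,1).

Boundary ∂_2: C_2 → C_1 maps a triangle to the signed sum of its edges. For instance
  ∂[0,3,7] = [3,7] − [0,7] + [0,3],
  ∂[0,2,3] = [2,3] − [0,3] + [0,2].
This gives a 14×2 integer matrix of rank 2; reducing to Smith normal form yields diagonal entries (1,1).

From H_k ≅ ker(∂_k) / im(∂_{k+1}) we obtain:

  H_0: rank C_0 − rank ∂_1 = 9 − 8 = 1, and the invariant factors of ∂_1 are all 1, so H_0 ≅ Z.
  H_1: rank ker ∂_1 − rank ∂_2 = (14 − 8) − 2 = 4, and the invariant factors of ∂_2 are all 1, so H_1 ≅ Z^4.
  H_2: rank ker ∂_2 − rank ∂_3 = (2 − 2) − 0 = 0, and there is no ∂_3, so H_2 ≅ 0.

As a check, the Euler characteristic is 9 − 14 + 2 = -3, which agrees with 1 − 4 + 0 = -3.

H_0 = Z,  H_1 = Z^4,  H_2 = 0.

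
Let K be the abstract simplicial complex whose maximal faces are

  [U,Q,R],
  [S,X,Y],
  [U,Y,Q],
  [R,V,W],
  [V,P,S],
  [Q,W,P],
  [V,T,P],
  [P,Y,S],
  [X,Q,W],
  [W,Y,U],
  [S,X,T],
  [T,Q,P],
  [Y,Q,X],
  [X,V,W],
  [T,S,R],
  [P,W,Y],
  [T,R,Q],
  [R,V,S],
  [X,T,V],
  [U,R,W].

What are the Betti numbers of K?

Order the vertices as P < Q < R < S < T < U < V < W < X < Y. Listing each simplex with vertices in this order, K has dimension 2 with simplices:

  0-simplices (10): P, Q, R, S, T, U, V, W, X, Y
  1-simplices (30): PQ, PS, PT, PV, PW, PY, QR, QT, QU, QW, QX, QY, RS, RT, RU, RV, RW, ST, SV, SX, SY, TV, TX, UW, UY, VW, VX, WX, WY, XY
  2-simplices (20): PQT, PQW, PSV, PSY, PTV, PWY, QRT, QRU, QUY, QWX, QXY, RST, RSV, RUW, RVW, STX, SXY, TVX, UWY, VWX

so the chain groups are C_0 ≅ Z^10, C_1 ≅ Z^30, C_2 ≅ Z^20.

Boundary ∂_1: C_1 → C_0 sends each edge [p,q] (with p < q) to q − p.
As a 10×30 matrix over Z this has rank 9, with invariant factors (1,1,1,1,1,1,1,1,1).

∂_2: C_2 → C_1 acts by ∂[p,q,r] = [q,r] − [p,r] + [p,q]. For instance
  ∂RST = ST − RT + RS,
  ∂TVX = VX − TX + TV.
The resulting 30×20 matrix has rank 20, and its Smith normal form has invariant factors (1,1,1,1,1,1,1,1,1,1,1,1,1,1,1,1,1,1,1,2).

Computing H_k = (kernel of ∂_k) / (image of ∂_{k+1}):

  H_0: rank C_0 − rank ∂_1 = 10 − 9 = 1, and the invariant factors of ∂_1 are all 1, so H_0 ≅ Z.
  H_1: rank ker ∂_1 − rank ∂_2 = (30 − 9) − 20 = 1, and ∂_2 has invariant factor 2 > 1, so H_1 ≅ Z ⊕ Z/2.
  H_2: rank ker ∂_2 − rank ∂_3 = (20 − 20) − 0 = 0, and there is no ∂_3, so H_2 ≅ 0.

Hence the Betti numbers are b_0 = 1, b_1 = 1, b_2 = 0.

b_0 = 1, b_1 = 1, b_2 = 0.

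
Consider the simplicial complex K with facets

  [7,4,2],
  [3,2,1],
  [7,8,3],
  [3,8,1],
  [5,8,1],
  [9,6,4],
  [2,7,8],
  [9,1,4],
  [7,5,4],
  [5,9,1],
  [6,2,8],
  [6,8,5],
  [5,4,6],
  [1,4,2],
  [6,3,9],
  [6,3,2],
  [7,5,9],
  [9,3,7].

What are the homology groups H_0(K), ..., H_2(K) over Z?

Order the vertices as 1 < 2 < 3 < 4 < 5 < 6 < 7 < 8 < 9. Listing each simplex with vertices in this order, K has dimension 2 with simplices:

  0-simplices (9): [1], [2], [3], [4], [5], [6], [7], [8], [9]
  1-simplices (27): (27 of them)
  2-simplices (18): [1,2,3], [1,2,4], [1,3,8], [1,4,9], [1,5,8], [1,5,9], [2,3,6], [2,4,7], [2,6,8], [2,7,8], [3,6,9], [3,7,8], [3,7,9], [4,5,6], [4,5,7], [4,6,9], [5,6,8], [5,7,9]

so the chain groups are C_0 ≅ Z^9, C_1 ≅ Z^27, C_2 ≅ Z^18.

Boundary ∂_1: C_1 → C_0 maps an edge to its endpoints' difference, ∂[p,q] = q − p. For instance
  ∂[4,7] = [7] − [4].
The resulting 9×27 matrix has rank 8, and its Smith normal form has invariant factors (1,1,1,1,1,1,1,1).

The boundary map ∂_2: C_2 → C_1 maps a triangle to the signed sum of its edges. For instance
  ∂[3,7,9] = [7,9] − [3,9] + [3,7],
  ∂[1,4,9] = [4,9] − [1,9] + [1,4].
The 27×18 boundary matrix has rank 18 and Smith normal form diag(1,1,1,1,1,1,1,1,1,1,1,1,1,1,1,1,1,2).

From H_k ≅ ker(∂_k) / im(∂_{k+1}) we obtain:

  H_0: rank C_0 − rank ∂_1 = 9 − 8 = 1, and the invariant factors of ∂_1 are all 1, so H_0 ≅ Z.
  H_1: rank ker ∂_1 − rank ∂_2 = (27 − 8) − 18 = 1, and ∂_2 has invariant factor 2 > 1, so H_1 ≅ Z ⊕ Z/2Z.
  H_2: rank ker ∂_2 − rank ∂_3 = (18 − 18) − 0 = 0, and there is no ∂_3, so H_2 ≅ 0.

H_0 = Z,  H_1 = Z ⊕ Z/2Z,  H_2 = 0.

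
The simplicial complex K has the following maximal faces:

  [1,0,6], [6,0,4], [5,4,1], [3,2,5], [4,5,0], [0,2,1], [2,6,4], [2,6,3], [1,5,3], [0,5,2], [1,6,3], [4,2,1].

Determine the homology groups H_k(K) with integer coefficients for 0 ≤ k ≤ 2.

Order the vertices as 0 < 1 < 2 < 3 < 4 < 5 < 6. Listing each simplex with vertices in this order, K has dimension 2 with simplices:

  0-simplices (7): [0], [1], [2], [3], [4], [5], [6]
  1-simplices (18): [0,1], [0,2], [0,4], [0,5], [0,6], [1,2], [1,3], [1,4], [1,5], [1,6], [2,3], [2,4], [2,5], [2,6], [3,5], [3,6], [4,5], [4,6]
  2-simplices (12): [0,1,2], [0,1,6], [0,2,5], [0,4,5], [0,4,6], [1,2,4], [1,3,5], [1,3,6], [1,4,5], [2,3,5], [2,3,6], [2,4,6]

so the chain groups are C_0 ≅ Z^7, C_1 ≅ Z^18, C_2 ≅ Z^12.

Boundary ∂_1: C_1 → C_0 sends each edge [p,q] (with p < q) to q − p. For instance
  ∂[1,5] = [5] − [1].
The 7×18 boundary matrix has rank 6 and Smith normal form diag(1,1,1,1,1,1).

The boundary map ∂_2: C_2 → C_1 acts by ∂[p,q,r] = [q,r] − [p,r] + [p,q]. For instance
  ∂[0,1,6] = [1,6] − [0,6] + [0,1],
  ∂[0,2,5] = [2,5] − [0,5] + [0,2].
The resulting 18×12 matrix has rank 12, and its Smith normal form has invariant factors (1,1,1,1,1,1,1,1,1,1,1,2).

From H_k ≅ ker(∂_k) / im(∂_{k+1}) we obtain:

  H_0: rank C_0 − rank ∂_1 = 7 − 6 = 1, and the invariant factors of ∂_1 are all 1, so H_0 ≅ Z.
  H_1: rank ker ∂_1 − rank ∂_2 = (18 − 6) − 12 = 0, and ∂_2 has invariant factor 2 > 1, so H_1 ≅ Z_2.
  H_2: rank ker ∂_2 − rank ∂_3 = (12 − 12) − 0 = 0, and there is no ∂_3, so H_2 ≅ 0.

H_0 = Z,  H_1 = Z_2,  H_2 = 0.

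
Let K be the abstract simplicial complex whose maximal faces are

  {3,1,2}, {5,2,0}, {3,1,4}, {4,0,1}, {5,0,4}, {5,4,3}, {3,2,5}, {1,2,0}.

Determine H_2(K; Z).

K has 6 vertices, 12 edges, 8 triangles.
rank ∂_2 = 7, rank ∂_3 = 0 ⇒ b_2 = 8 − 7 − 0 = 1. So H_2 ≅ Z.

H_2 ≅ Z.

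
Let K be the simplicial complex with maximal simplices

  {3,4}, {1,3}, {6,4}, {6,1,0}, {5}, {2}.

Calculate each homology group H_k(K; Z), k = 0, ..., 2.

H_0 = Z^3,  H_1 = Z,  H_2 = 0.

Order the vertices as 0 < 1 < 2 < 3 < 4 < 5 < 6. Listing each simplex with vertices in this order, K has dimension 2 with simplices:

  0-simplices (7): [0], [1], [2], [3], [4], [5], [6]
  1-simplices (6): [0,1], [0,6], [1,3], [1,6], [3,4], [4,6]
  2-simplices (1): [0,1,6]

so the chain groups are C_0 ≅ Z^7, C_1 ≅ Z^6, C_2 ≅ Z^1.

∂_1: C_1 → C_0 sends each edge [p,q] (with p < q) to q − p.
The resulting 7×6 matrix has rank 4, and its Smith normal form has invariant factors (1,1,1,1).

The boundary map ∂_2: C_2 → C_1 maps a triangle to the signed sum of its edges. For instance
  ∂[0,1,6] = [1,6] − [0,6] + [0,1].
The 6×1 boundary matrix has rank 1 and Smith normal form diag(1).

Computing H_k = (kernel of ∂_k) / (image of ∂_{k+1}):

  H_0: rank C_0 − rank ∂_1 = 7 − 4 = 3, and the invariant factors of ∂_1 are all 1, so H_0 ≅ Z^3.
  H_1: rank ker ∂_1 − rank ∂_2 = (6 − 4) − 1 = 1, and the invariant factors of ∂_2 are all 1, so H_1 ≅ Z.
  H_2: rank ker ∂_2 − rank ∂_3 = (1 − 1) − 0 = 0, and there is no ∂_3, so H_2 ≅ 0.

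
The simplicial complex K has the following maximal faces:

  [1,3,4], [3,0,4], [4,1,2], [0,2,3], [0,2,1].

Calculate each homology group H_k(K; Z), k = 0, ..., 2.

K has 5 vertices, 10 edges, 5 triangles.
rank ∂_0 = 0, rank ∂_1 = 4 ⇒ b_0 = 5 − 0 − 4 = 1; all invariant factors of ∂_1 are 1 so no torsion. So H_0 ≅ Z.
rank ∂_1 = 4, rank ∂_2 = 5 ⇒ b_1 = 10 − 4 − 5 = 1; all invariant factors of ∂_2 are 1 so no torsion. So H_1 ≅ Z.
rank ∂_2 = 5, rank ∂_3 = 0 ⇒ b_2 = 5 − 5 − 0 = 0. So H_2 ≅ 0.

H_0 ≅ Z,  H_1 ≅ Z,  H_2 = 0.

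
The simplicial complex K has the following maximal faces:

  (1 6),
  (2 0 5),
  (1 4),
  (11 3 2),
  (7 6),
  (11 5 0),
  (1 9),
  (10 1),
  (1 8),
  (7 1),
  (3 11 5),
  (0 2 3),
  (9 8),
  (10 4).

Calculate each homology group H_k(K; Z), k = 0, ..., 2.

H_0 = Z^2,  H_1 = Z^4,  H_2 = 0.

Take the total order 0 < 1 < 2 < 3 < 4 < 5 < 6 < 7 < 8 < 9 < 10 < 11 on the vertex set. Then K (dimension 2) consists of the simplices:

  0-simplices (12): [0], [1], [2], [3], [4], [5], [6], [7], [8], [9], [10], [11]
  1-simplices (19): [0,2], [0,3], [0,5], [0,11], [1,4], [1,6], [1,7], [1,8], [1,9], [1,10], [2,3], [2,5], [2,11], [3,5], [3,11], [4,10], [5,11], [6,7], [8,9]
  2-simplices (5): [0,2,3], [0,2,5], [0,5,11], [2,3,11], [3,5,11]

Hence C_0 ≅ Z^12, C_1 ≅ Z^19, C_2 ≅ Z^5.

The boundary map ∂_1: C_1 → C_0 maps an edge to its endpoints' difference, ∂[p,q] = q − p. For instance
  ∂[3,11] = [11] − [3].
The 12×19 boundary matrix has rank 10 and Smith normal form diag(1,1,1,1,1,1,1,1,1,1).

The boundary map ∂_2: C_2 → C_1 sends each 2-simplex [p,q,r] to [q,r] − [p,r] + [p,q]. For instance
  ∂[2,3,11] = [3,11] − [2,11] + [2,3],
  ∂[0,5,11] = [5,11] − [0,11] + [0,5].
This gives a 19×5 integer matrix of rank 5; reducing to Smith normal form yields diagonal entries (1,1,1,1,1).

Reading off H_k = ker ∂_k / im ∂_{k+1}:

  H_0: rank C_0 − rank ∂_1 = 12 − 10 = 2, and the invariant factors of ∂_1 are all 1, so H_0 ≅ Z^2.
  H_1: rank ker ∂_1 − rank ∂_2 = (19 − 10) − 5 = 4, and the invariant factors of ∂_2 are all 1, so H_1 ≅ Z^4.
  H_2: rank ker ∂_2 − rank ∂_3 = (5 − 5) − 0 = 0, and there is no ∂_3, so H_2 ≅ 0.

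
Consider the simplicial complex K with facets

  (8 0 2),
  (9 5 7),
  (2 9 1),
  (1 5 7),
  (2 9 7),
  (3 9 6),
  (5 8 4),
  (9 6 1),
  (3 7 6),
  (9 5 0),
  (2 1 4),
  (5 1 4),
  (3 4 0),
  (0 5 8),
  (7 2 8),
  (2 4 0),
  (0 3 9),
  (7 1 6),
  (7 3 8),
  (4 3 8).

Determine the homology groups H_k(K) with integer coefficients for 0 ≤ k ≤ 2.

H_0 ≅ Z,  H_1 ≅ Z ⊕ Z/2,  H_2 = 0.

We work with the vertex ordering 0 < 1 < 2 < 3 < 4 < 5 < 6 < 7 < 8 < 9. The simplices of K, each written with vertices in increasing order, are:

  0-simplices (10): [0], [1], [2], [3], [4], [5], [6], [7], [8], [9]
  1-simplices (30): (30 of them)
  2-simplices (20): (20 of them)

so the chain groups are C_0 ≅ Z^10, C_1 ≅ Z^30, C_2 ≅ Z^20.

Boundary ∂_1: C_1 → C_0 is given by ∂[p,q] = [q] − [p]. For instance
  ∂[5,7] = [7] − [5].
The resulting 10×30 matrix has rank 9, and its Smith normal form has invariant factors (1,1,1,1,1,1,1,1,1).

∂_2: C_2 → C_1 sends each 2-simplex [p,q,r] to [q,r] − [p,r] + [p,q]. For instance
  ∂[1,2,4] = [2,4] − [1,4] + [1,2],
  ∂[0,3,9] = [3,9] − [0,9] + [0,3].
The resulting 30×20 matrix has rank 20, and its Smith normal form has invariant factors (1,1,1,1,1,1,1,1,1,1,1,1,1,1,1,1,1,1,1,2).

Reading off H_k = ker ∂_k / im ∂_{k+1}:

  H_0: rank C_0 − rank ∂_1 = 10 − 9 = 1, and the invariant factors of ∂_1 are all 1, so H_0 = Z.
  H_1: rank ker ∂_1 − rank ∂_2 = (30 − 9) − 20 = 1, and ∂_2 has invariant factor 2 > 1, so H_1 = Z ⊕ Z/2.
  H_2: rank ker ∂_2 − rank ∂_3 = (20 − 20) − 0 = 0, and there is no ∂_3, so H_2 = 0.

As a check, the Euler characteristic is 10 − 30 + 20 = 0, which agrees with 1 − 1 + 0 = 0.
(K is a triangulation of the Klein bottle.)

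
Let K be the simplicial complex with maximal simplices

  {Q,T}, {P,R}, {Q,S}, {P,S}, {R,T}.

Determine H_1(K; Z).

H_1 = Z.

Take the total order P < Q < R < S < T on the vertex set. Then K (dimension 1) consists of the simplices:

  0-simplices (5): P, Q, R, S, T
  1-simplices (5): PR, PS, QS, QT, RT

so the chain groups are C_0 ≅ Z^5, C_1 ≅ Z^5.

Boundary ∂_1: C_1 → C_0 is given by ∂[p,q] = [q] − [p]. For instance
  ∂RT = T − R.
The resulting 5×5 matrix has rank 4, and its Smith normal form has invariant factors (1,1,1,1).

Reading off H_k = ker ∂_k / im ∂_{k+1}:

  H_1: rank ker ∂_1 − rank ∂_2 = (5 − 4) − 0 = 1, and there is no ∂_2, so H_1 = Z.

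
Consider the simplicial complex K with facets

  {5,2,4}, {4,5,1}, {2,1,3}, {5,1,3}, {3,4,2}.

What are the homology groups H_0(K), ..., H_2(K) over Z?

H_0 = Z,  H_1 = Z,  H_2 = 0.

Order the vertices as 1 < 2 < 3 < 4 < 5. Listing each simplex with vertices in this order, K has dimension 2 with simplices:

  0-simplices (5): [1], [2], [3], [4], [5]
  1-simplices (10): [1,2], [1,3], [1,4], [1,5], [2,3], [2,4], [2,5], [3,4], [3,5], [4,5]
  2-simplices (5): [1,2,3], [1,3,5], [1,4,5], [2,3,4], [2,4,5]

Hence C_0 ≅ Z^5, C_1 ≅ Z^10, C_2 ≅ Z^5.

The boundary map ∂_1: C_1 → C_0 maps an edge to its endpoints' difference, ∂[p,q] = q − p.
As a 5×10 matrix over Z this has rank 4, with invariant factors (1,1,1,1).

∂_2: C_2 → C_1 maps a triangle to the signed sum of its edges. For instance
  ∂[1,2,3] = [2,3] − [1,3] + [1,2],
  ∂[2,4,5] = [4,5] − [2,5] + [2,4].
This gives a 10×5 integer matrix of rank 5; reducing to Smith normal form yields diagonal entries (1,1,1,1,1).

Reading off H_k = ker ∂_k / im ∂_{k+1}:

  H_0: rank C_0 − rank ∂_1 = 5 − 4 = 1, and the invariant factors of ∂_1 are all 1, so H_0 = Z.
  H_1: rank ker ∂_1 − rank ∂_2 = (10 − 4) − 5 = 1, and the invariant factors of ∂_2 are all 1, so H_1 = Z.
  H_2: rank ker ∂_2 − rank ∂_3 = (5 − 5) − 0 = 0, and there is no ∂_3, so H_2 = 0.

As a check, the Euler characteristic is 5 − 10 + 5 = 0, which agrees with 1 − 1 + 0 = 0.
(K is a triangulation of the Möbius band.)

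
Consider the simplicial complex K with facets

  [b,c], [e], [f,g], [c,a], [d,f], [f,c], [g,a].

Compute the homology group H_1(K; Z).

Fix the vertex order a < b < c < d < e < f < g and write every simplex with vertices in increasing order. Then dim K = 1 and the simplices of K are:

  0-simplices (7): a, b, c, d, e, f, g
  1-simplices (6): ac, ag, bc, cf, df, fg

giving chain groups C_0 ≅ Z^7, C_1 ≅ Z^6.

The boundary map ∂_1: C_1 → C_0 is given by ∂[p,q] = [q] − [p]. For instance
  ∂df = f − d.
The 7×6 boundary matrix has rank 5 and Smith normal form diag(1,1,1,1,1).

From H_k ≅ ker(∂_k) / im(∂_{k+1}) we obtain:

  H_1: rank ker ∂_1 − rank ∂_2 = (6 − 5) − 0 = 1, and there is no ∂_2, so H_1 = Z.

H_1 = Z.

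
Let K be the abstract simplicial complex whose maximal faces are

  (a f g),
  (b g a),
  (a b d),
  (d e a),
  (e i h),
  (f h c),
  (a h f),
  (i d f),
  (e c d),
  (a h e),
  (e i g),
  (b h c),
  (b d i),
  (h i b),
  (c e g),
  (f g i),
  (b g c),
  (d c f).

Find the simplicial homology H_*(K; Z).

K has 9 vertices, 27 edges, 18 triangles.
rank ∂_0 = 0, rank ∂_1 = 8 ⇒ b_0 = 9 − 0 − 8 = 1; all invariant factors of ∂_1 are 1 so no torsion. So H_0 = Z.
rank ∂_1 = 8, rank ∂_2 = 17 ⇒ b_1 = 27 − 8 − 17 = 2; all invariant factors of ∂_2 are 1 so no torsion. So H_1 = Z^2.
rank ∂_2 = 17, rank ∂_3 = 0 ⇒ b_2 = 18 − 17 − 0 = 1. So H_2 = Z.

H_0 = Z,  H_1 = Z^2,  H_2 = Z.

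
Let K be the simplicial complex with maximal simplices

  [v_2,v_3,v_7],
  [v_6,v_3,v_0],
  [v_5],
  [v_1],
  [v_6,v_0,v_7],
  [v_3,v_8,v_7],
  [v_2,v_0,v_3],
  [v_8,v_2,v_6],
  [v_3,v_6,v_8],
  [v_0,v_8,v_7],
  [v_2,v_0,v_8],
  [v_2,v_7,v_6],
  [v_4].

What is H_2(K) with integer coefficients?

Take the total order v_0 < v_1 < v_2 < v_3 < v_4 < v_5 < v_6 < v_7 < v_8 on the vertex set. Then K (dimension 2) consists of the simplices:

  0-simplices (9): [v_0], [v_1], [v_2], [v_3], [v_4], [v_5], [v_6], [v_7], [v_8]
  1-simplices (15): (15 of them)
  2-simplices (10): [v_0,v_2,v_3], [v_0,v_2,v_8], [v_0,v_3,v_6], [v_0,v_6,v_7], [v_0,v_7,v_8], [v_2,v_3,v_7], [v_2,v_6,v_7], [v_2,v_6,v_8], [v_3,v_6,v_8], [v_3,v_7,v_8]

so the chain groups are C_0 ≅ Z^9, C_1 ≅ Z^15, C_2 ≅ Z^10.

∂_1: C_1 → C_0 is given by ∂[p,q] = [q] − [p]. For instance
  ∂[v_0,v_7] = [v_7] − [v_0].
The resulting 9×15 matrix has rank 5, and its Smith normal form has invariant factors (1,1,1,1,1).

The boundary map ∂_2: C_2 → C_1 sends each 2-simplex [p,q,r] to [q,r] − [p,r] + [p,q]. For instance
  ∂[v_0,v_2,v_3] = [v_2,v_3] − [v_0,v_3] + [v_0,v_2],
  ∂[v_2,v_6,v_8] = [v_6,v_8] − [v_2,v_8] + [v_2,v_6].
As a 15×10 matrix over Z this has rank 10, with invariant factors (1,1,1,1,1,1,1,1,1,2).

Now H_k = ker ∂_k / im ∂_{k+1}, so:

  H_2: rank ker ∂_2 − rank ∂_3 = (10 − 10) − 0 = 0, and there is no ∂_3, so H_2 = 0.

(K is a triangulation of the disjoint union of a set of 3 points and the real projective plane RP^2.)

H_2 ≅ 0.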